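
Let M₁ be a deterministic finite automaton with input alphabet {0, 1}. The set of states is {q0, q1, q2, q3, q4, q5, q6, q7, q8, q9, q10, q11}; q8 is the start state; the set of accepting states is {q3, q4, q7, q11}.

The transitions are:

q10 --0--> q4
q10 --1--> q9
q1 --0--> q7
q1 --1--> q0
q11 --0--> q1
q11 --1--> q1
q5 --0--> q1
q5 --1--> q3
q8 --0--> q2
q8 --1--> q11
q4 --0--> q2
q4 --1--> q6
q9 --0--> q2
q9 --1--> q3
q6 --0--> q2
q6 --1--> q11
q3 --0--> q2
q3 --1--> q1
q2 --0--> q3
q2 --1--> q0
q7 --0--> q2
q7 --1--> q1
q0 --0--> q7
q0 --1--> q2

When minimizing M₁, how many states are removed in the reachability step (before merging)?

BFS from q8 reaches {q0, q1, q2, q3, q7, q8, q11}; the 5 state(s) q4, q5, q6, q9, q10 are never visited.

5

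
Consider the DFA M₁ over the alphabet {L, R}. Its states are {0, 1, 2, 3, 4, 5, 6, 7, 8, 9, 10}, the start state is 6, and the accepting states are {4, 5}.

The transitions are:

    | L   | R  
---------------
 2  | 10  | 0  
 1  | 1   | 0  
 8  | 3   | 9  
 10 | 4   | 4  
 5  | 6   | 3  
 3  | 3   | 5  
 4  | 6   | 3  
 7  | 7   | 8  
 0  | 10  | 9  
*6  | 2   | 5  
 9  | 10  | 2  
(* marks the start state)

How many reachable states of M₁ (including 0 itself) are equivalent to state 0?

First remove the unreachable states {1,7,8}; 8 states remain.
P0 = {4,5} | {0,2,3,6,9,10}.
Split {0,2,3,6,9,10} by δ(·,L) → {0,2,3,6,9} and {10}.
Split {0,2,3,6,9} by δ(·,L) → {0,2,9} and {3,6}.
Refine {3,6} on symbol L: members go to different blocks, giving {3} and {6}.
Stable partition: {4,5} | {0,2,9} | {10} | {3} | {6} — 5 equivalence classes.
The equivalence class containing 0 is {0,2,9}, of size 3.

3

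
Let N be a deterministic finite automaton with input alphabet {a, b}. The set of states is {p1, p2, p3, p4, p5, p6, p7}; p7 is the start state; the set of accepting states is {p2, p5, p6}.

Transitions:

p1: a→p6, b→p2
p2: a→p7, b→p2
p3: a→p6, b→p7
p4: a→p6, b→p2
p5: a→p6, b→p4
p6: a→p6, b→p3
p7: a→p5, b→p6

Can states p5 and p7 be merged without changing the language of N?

States {p1} cannot be reached from the start state, so discard them.
Start with accepting vs non-accepting: {p2,p5,p6} | {p3,p4,p7}.
Refine {p2,p5,p6} on symbol a: members go to different blocks, giving {p5,p6} and {p2}.
Refine {p3,p4,p7} on symbol b: members go to different blocks, giving {p3} and {p4} and {p7}.
On input b, block {p5,p6} splits into {p5} and {p6}.
Stable partition: {p5} | {p3} | {p2} | {p4} | {p7} | {p6} — 6 equivalence classes.
p5 and p7 end up in different blocks, so they are distinguishable. For instance, the string 'ε' is accepted from only p5.

No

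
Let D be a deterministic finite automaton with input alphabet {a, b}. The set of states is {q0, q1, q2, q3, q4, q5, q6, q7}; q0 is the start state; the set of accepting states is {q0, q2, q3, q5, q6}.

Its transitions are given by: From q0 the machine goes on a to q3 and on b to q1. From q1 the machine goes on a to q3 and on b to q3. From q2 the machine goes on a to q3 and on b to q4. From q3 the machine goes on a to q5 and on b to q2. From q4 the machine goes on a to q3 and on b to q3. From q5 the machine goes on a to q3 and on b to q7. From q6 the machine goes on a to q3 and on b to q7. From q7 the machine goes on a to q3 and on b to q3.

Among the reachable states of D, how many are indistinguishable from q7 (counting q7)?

3

First remove the unreachable states {q6}; 7 states remain.
Initial partition by acceptance: {q0,q2,q3,q5} | {q1,q4,q7}.
Split {q0,q2,q3,q5} by δ(·,b) → {q0,q2,q5} and {q3}.
Stable partition: {q0,q2,q5} | {q1,q4,q7} | {q3} — 3 equivalence classes.
The equivalence class containing q7 is {q1,q4,q7}, of size 3.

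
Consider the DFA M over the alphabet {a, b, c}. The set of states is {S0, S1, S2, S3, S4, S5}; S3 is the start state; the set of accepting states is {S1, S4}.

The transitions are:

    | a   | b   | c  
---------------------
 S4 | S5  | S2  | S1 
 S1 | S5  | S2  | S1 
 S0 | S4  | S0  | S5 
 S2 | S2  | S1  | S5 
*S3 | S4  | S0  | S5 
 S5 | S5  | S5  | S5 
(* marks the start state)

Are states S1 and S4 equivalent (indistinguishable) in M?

P0 = {S1,S4} | {S0,S2,S3,S5}.
On input a, block {S0,S2,S3,S5} splits into {S0,S3} and {S2,S5}.
On input b, block {S2,S5} splits into {S2} and {S5}.
Stable partition: {S1,S4} | {S0,S3} | {S2} | {S5} — 4 equivalence classes.
S1 and S4 lie in the same block of the stable partition, so they are equivalent — no string distinguishes them.

Yes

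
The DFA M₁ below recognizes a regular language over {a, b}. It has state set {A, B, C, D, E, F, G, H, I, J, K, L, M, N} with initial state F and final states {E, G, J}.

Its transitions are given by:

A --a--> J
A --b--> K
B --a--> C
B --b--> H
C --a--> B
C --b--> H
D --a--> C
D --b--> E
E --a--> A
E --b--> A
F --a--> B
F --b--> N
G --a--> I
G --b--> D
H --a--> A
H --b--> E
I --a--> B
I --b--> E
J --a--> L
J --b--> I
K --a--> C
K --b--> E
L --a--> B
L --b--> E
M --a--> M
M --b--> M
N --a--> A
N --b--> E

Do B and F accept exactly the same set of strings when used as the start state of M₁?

Reachable states from the start: {A,B,C,E,F,H,I,J,K,L,N}. Unreachable: {D,G,M} — drop them.
Start with accepting vs non-accepting: {E,J} | {A,B,C,F,H,I,K,L,N}.
On input a, block {A,B,C,F,H,I,K,L,N} splits into {B,C,F,H,I,K,L,N} and {A}.
On input a, block {E,J} splits into {E} and {J}.
Split {B,C,F,H,I,K,L,N} by δ(·,a) → {B,C,F,I,K,L} and {H,N}.
Refine {B,C,F,I,K,L} on symbol b: members go to different blocks, giving {B,C,F} and {I,K,L}.
The partition is now stable with 6 blocks: {E} | {B,C,F} | {A} | {J} | {H,N} | {I,K,L}.
B and F lie in the same block of the stable partition, so they are equivalent — no string distinguishes them.

Yes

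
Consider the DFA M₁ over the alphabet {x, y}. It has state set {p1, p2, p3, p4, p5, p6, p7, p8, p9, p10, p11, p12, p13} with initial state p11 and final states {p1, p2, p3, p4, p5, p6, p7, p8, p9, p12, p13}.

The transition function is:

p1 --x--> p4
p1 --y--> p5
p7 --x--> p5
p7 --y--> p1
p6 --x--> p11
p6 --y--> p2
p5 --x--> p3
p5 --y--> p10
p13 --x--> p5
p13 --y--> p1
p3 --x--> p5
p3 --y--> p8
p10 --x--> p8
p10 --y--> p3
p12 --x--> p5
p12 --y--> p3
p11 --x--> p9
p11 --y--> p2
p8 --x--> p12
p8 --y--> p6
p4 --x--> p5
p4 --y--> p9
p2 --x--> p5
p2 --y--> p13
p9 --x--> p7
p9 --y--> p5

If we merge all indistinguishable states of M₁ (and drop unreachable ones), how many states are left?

10

Initial partition by acceptance: {p1,p2,p3,p4,p5,p6,p7,p8,p9,p12,p13} | {p10,p11}.
Refine {p1,p2,p3,p4,p5,p6,p7,p8,p9,p12,p13} on symbol x: members go to different blocks, giving {p1,p2,p3,p4,p5,p7,p8,p9,p12,p13} and {p6}.
On input y, block {p1,p2,p3,p4,p5,p7,p8,p9,p12,p13} splits into {p1,p2,p3,p4,p7,p9,p12,p13} and {p5} and {p8}.
Split {p1,p2,p3,p4,p7,p9,p12,p13} by δ(·,x) → {p2,p3,p4,p7,p12,p13} and {p1,p9}.
Refine {p2,p3,p4,p7,p12,p13} on symbol y: members go to different blocks, giving {p4,p7,p13} and {p2,p12} and {p3}.
Split {p10,p11} by δ(·,x) → {p10} and {p11}.
Split {p2,p12} by δ(·,y) → {p2} and {p12}.
The partition is now stable with 10 blocks: {p4,p7,p13} | {p10} | {p6} | {p5} | {p8} | {p1,p9} | {p2} | {p3} | {p11} | {p12}.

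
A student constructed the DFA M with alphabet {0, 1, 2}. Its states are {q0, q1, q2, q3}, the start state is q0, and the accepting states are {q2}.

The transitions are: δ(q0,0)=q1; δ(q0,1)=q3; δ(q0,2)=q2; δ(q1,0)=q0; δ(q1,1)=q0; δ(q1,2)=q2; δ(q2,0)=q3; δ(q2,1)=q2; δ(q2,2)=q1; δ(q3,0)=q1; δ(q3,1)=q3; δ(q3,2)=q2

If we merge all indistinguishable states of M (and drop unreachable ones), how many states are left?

P0 = {q2} | {q0,q1,q3}.
No further refinement is possible. Final partition (2 blocks): {q2} | {q0,q1,q3}.

2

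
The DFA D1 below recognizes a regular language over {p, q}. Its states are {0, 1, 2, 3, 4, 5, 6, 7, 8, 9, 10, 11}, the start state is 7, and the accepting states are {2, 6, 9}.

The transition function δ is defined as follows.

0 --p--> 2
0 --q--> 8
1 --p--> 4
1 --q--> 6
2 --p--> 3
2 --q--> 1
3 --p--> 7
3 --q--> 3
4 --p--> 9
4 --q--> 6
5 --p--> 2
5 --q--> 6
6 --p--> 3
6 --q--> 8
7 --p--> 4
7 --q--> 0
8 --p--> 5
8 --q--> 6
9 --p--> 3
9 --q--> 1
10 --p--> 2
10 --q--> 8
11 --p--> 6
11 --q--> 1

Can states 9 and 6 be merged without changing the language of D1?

States {10,11} cannot be reached from the start state, so discard them.
P0 = {2,6,9} | {0,1,3,4,5,7,8}.
On input p, block {0,1,3,4,5,7,8} splits into {1,3,7,8} and {0,4,5}.
Refine {1,3,7,8} on symbol p: members go to different blocks, giving {1,7,8} and {3}.
Refine {1,7,8} on symbol q: members go to different blocks, giving {1,8} and {7}.
Split {0,4,5} by δ(·,q) → {4,5} and {0}.
The partition is now stable with 6 blocks: {2,6,9} | {1,8} | {4,5} | {3} | {7} | {0}.
9 and 6 lie in the same block of the stable partition, so they are equivalent — no string distinguishes them.

Yes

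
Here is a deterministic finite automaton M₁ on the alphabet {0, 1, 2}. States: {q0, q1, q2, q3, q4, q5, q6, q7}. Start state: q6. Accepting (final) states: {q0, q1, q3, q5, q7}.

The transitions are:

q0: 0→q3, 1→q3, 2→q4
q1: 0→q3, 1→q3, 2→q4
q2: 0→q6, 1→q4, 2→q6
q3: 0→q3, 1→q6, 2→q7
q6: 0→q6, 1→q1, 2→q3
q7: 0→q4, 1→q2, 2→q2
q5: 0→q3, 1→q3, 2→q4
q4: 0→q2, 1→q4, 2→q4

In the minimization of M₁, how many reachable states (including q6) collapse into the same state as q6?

1

First remove the unreachable states {q0,q5}; 6 states remain.
Start with accepting vs non-accepting: {q1,q3,q7} | {q2,q4,q6}.
Refine {q1,q3,q7} on symbol 0: members go to different blocks, giving {q1,q3} and {q7}.
Split {q1,q3} by δ(·,1) → {q1} and {q3}.
Refine {q2,q4,q6} on symbol 1: members go to different blocks, giving {q2,q4} and {q6}.
Refine {q2,q4} on symbol 0: members go to different blocks, giving {q2} and {q4}.
Stable partition: {q1} | {q2} | {q7} | {q3} | {q6} | {q4} — 6 equivalence classes.
The equivalence class containing q6 is {q6}, of size 1.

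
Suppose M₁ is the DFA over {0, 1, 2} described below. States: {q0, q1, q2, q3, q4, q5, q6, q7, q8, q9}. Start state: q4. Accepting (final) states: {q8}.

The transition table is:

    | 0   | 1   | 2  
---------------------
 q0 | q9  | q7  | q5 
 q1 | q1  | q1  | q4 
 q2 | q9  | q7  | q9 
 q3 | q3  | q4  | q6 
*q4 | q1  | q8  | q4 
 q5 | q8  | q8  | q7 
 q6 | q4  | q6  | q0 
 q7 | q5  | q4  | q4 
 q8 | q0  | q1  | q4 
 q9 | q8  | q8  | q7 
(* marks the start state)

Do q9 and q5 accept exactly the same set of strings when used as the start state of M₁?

First remove the unreachable states {q2,q3,q6}; 7 states remain.
Start with accepting vs non-accepting: {q8} | {q0,q1,q4,q5,q7,q9}.
On input 0, block {q0,q1,q4,q5,q7,q9} splits into {q0,q1,q4,q7} and {q5,q9}.
Refine {q0,q1,q4,q7} on symbol 0: members go to different blocks, giving {q0,q7} and {q1,q4}.
On input 1, block {q0,q7} splits into {q0} and {q7}.
Split {q1,q4} by δ(·,1) → {q1} and {q4}.
No further refinement is possible. Final partition (6 blocks): {q8} | {q0} | {q5,q9} | {q1} | {q7} | {q4}.
q9 and q5 lie in the same block of the stable partition, so they are equivalent — no string distinguishes them.

Yes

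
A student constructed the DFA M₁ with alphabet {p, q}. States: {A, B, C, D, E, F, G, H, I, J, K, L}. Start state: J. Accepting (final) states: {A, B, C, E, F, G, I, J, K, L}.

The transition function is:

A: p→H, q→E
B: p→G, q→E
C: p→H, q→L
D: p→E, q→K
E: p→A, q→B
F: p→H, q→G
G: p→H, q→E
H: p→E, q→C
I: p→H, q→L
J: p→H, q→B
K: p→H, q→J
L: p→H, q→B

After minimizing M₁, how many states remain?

4

States {D,F,I,K} cannot be reached from the start state, so discard them.
Start with accepting vs non-accepting: {A,B,C,E,G,J,L} | {H}.
Refine {A,B,C,E,G,J,L} on symbol p: members go to different blocks, giving {A,C,G,J,L} and {B,E}.
On input q, block {A,C,G,J,L} splits into {A,G,J,L} and {C}.
No further refinement is possible. Final partition (4 blocks): {A,G,J,L} | {H} | {B,E} | {C}.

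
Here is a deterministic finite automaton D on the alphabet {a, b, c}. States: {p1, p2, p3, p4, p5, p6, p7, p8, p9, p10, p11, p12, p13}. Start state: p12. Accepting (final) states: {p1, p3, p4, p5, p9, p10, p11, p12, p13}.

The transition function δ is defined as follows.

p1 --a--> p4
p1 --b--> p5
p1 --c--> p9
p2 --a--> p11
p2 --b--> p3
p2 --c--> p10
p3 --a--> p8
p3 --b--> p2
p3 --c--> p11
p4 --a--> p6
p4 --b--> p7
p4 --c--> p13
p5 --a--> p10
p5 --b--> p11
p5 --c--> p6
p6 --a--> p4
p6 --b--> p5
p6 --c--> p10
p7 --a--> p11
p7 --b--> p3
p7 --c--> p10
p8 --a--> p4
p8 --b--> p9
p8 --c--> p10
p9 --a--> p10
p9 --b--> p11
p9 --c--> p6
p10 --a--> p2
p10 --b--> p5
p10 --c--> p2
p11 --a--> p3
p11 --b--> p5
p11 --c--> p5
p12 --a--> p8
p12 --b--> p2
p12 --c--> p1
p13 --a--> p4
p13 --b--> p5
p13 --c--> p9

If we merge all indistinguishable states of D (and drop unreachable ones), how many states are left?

6

All states are reachable from the start state.
Start with accepting vs non-accepting: {p1,p3,p4,p5,p9,p10,p11,p12,p13} | {p2,p6,p7,p8}.
Refine {p1,p3,p4,p5,p9,p10,p11,p12,p13} on symbol a: members go to different blocks, giving {p1,p5,p9,p11,p13} and {p3,p4,p10,p12}.
Refine {p1,p5,p9,p11,p13} on symbol c: members go to different blocks, giving {p1,p11,p13} and {p5,p9}.
On input a, block {p2,p6,p7,p8} splits into {p2,p7} and {p6,p8}.
Refine {p3,p4,p10,p12} on symbol a: members go to different blocks, giving {p3,p4,p12} and {p10}.
The partition is now stable with 6 blocks: {p1,p11,p13} | {p2,p7} | {p3,p4,p12} | {p5,p9} | {p6,p8} | {p10}.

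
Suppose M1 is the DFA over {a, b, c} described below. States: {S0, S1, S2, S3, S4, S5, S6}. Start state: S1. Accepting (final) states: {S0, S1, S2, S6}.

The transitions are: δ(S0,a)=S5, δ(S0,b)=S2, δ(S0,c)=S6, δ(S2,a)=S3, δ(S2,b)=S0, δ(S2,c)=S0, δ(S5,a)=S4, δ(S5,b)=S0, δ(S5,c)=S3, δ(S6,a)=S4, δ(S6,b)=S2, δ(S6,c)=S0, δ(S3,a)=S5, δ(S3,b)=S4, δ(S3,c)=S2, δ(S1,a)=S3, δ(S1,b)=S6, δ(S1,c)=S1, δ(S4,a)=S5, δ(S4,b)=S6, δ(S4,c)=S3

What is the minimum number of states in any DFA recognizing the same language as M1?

Start with accepting vs non-accepting: {S0,S1,S2,S6} | {S3,S4,S5}.
On input b, block {S3,S4,S5} splits into {S4,S5} and {S3}.
Split {S0,S1,S2,S6} by δ(·,a) → {S0,S6} and {S1,S2}.
Split {S1,S2} by δ(·,c) → {S1} and {S2}.
The partition is now stable with 5 blocks: {S0,S6} | {S4,S5} | {S3} | {S1} | {S2}.

5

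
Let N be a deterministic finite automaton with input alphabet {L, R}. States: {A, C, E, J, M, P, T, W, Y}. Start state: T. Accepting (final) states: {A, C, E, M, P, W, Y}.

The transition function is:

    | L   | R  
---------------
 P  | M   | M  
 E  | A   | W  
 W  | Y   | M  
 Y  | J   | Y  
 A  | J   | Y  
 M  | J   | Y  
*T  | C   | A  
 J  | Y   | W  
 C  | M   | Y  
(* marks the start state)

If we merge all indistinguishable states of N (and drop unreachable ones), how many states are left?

First remove the unreachable states {E,P}; 7 states remain.
P0 = {A,C,M,W,Y} | {J,T}.
Refine {A,C,M,W,Y} on symbol L: members go to different blocks, giving {A,M,Y} and {C,W}.
Split {J,T} by δ(·,L) → {T} and {J}.
Stable partition: {A,M,Y} | {T} | {C,W} | {J} — 4 equivalence classes.

4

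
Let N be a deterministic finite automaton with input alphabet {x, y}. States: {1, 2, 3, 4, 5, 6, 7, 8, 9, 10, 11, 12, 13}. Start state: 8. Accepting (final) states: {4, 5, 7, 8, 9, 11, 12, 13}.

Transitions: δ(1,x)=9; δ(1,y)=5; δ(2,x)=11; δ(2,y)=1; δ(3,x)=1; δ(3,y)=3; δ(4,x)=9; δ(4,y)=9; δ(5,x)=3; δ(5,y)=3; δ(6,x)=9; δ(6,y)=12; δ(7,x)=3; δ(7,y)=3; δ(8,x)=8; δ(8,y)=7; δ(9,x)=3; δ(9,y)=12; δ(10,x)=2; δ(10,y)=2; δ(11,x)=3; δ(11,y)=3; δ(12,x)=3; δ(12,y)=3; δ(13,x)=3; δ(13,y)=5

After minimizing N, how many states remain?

5

States {2,4,6,10,11,13} cannot be reached from the start state, so discard them.
P0 = {5,7,8,9,12} | {1,3}.
Split {5,7,8,9,12} by δ(·,x) → {5,7,9,12} and {8}.
On input y, block {5,7,9,12} splits into {5,7,12} and {9}.
Refine {1,3} on symbol x: members go to different blocks, giving {1} and {3}.
No further refinement is possible. Final partition (5 blocks): {5,7,12} | {1} | {8} | {9} | {3}.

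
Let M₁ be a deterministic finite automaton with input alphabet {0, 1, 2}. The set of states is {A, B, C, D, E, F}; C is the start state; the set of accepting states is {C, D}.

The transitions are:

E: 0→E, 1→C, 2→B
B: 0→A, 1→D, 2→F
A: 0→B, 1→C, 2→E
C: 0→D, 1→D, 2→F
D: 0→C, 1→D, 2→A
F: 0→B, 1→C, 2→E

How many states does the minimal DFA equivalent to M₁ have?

2

All states are reachable from the start state.
P0 = {C,D} | {A,B,E,F}.
The partition is now stable with 2 blocks: {C,D} | {A,B,E,F}.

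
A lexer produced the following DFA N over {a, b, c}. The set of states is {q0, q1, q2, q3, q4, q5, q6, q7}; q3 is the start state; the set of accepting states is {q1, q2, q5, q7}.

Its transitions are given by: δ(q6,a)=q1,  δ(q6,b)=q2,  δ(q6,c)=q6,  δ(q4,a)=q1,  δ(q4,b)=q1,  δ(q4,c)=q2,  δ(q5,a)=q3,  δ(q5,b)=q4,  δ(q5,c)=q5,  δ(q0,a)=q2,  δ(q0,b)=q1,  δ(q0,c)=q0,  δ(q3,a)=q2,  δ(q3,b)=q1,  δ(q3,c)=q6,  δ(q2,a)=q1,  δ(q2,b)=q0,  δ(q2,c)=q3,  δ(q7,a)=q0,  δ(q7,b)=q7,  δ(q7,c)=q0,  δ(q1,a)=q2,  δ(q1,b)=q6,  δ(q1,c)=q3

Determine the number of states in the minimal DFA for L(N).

2

First remove the unreachable states {q4,q5,q7}; 5 states remain.
Start with accepting vs non-accepting: {q1,q2} | {q0,q3,q6}.
No further refinement is possible. Final partition (2 blocks): {q1,q2} | {q0,q3,q6}.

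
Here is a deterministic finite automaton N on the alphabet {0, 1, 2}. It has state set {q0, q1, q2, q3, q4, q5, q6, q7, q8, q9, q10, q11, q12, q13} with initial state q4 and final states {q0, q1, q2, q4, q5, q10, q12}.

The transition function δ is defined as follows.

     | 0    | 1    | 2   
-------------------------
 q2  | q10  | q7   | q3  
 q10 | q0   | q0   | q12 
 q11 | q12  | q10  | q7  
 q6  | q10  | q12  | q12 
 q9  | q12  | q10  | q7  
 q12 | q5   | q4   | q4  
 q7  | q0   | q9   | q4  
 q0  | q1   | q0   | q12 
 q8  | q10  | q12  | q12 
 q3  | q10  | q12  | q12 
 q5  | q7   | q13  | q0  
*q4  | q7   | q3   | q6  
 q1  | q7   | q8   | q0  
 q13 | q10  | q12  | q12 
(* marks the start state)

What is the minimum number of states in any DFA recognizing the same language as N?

Reachable states from the start: {q0,q1,q3,q4,q5,q6,q7,q8,q9,q10,q12,q13}. Unreachable: {q2,q11} — drop them.
Initial partition by acceptance: {q0,q1,q4,q5,q10,q12} | {q3,q6,q7,q8,q9,q13}.
On input 0, block {q0,q1,q4,q5,q10,q12} splits into {q0,q10,q12} and {q1,q4,q5}.
Refine {q0,q10,q12} on symbol 0: members go to different blocks, giving {q0,q12} and {q10}.
Split {q0,q12} by δ(·,1) → {q0} and {q12}.
Refine {q3,q6,q7,q8,q9,q13} on symbol 0: members go to different blocks, giving {q3,q6,q8,q13} and {q7} and {q9}.
On input 2, block {q1,q4,q5} splits into {q1,q5} and {q4}.
No further refinement is possible. Final partition (8 blocks): {q0} | {q3,q6,q8,q13} | {q1,q5} | {q10} | {q12} | {q7} | {q9} | {q4}.

8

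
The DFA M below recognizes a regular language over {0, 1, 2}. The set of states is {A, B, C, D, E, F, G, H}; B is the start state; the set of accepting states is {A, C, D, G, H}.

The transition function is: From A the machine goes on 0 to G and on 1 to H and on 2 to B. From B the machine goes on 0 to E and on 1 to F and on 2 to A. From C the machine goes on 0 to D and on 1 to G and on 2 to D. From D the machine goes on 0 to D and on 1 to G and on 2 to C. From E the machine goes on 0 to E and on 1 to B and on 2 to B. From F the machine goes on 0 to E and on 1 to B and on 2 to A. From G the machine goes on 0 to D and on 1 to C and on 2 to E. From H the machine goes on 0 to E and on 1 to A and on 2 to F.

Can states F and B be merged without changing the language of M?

Every state is reachable, so we keep all 8.
Start with accepting vs non-accepting: {A,C,D,G,H} | {B,E,F}.
On input 0, block {A,C,D,G,H} splits into {A,C,D,G} and {H}.
Split {A,C,D,G} by δ(·,1) → {C,D,G} and {A}.
Split {C,D,G} by δ(·,2) → {C,D} and {G}.
Split {B,E,F} by δ(·,2) → {B,F} and {E}.
Stable partition: {C,D} | {B,F} | {H} | {A} | {G} | {E} — 6 equivalence classes.
F and B lie in the same block of the stable partition, so they are equivalent — no string distinguishes them.

Yes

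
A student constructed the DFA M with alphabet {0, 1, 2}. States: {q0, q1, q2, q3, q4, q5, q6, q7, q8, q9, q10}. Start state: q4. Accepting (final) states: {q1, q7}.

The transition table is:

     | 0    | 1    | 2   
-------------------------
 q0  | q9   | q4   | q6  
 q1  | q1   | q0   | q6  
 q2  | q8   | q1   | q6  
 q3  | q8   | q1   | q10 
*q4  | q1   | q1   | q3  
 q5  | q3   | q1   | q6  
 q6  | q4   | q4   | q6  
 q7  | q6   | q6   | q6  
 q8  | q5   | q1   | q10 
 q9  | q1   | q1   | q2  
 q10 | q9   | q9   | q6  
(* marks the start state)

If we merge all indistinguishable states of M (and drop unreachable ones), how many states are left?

First remove the unreachable states {q7}; 10 states remain.
Initial partition by acceptance: {q1} | {q0,q2,q3,q4,q5,q6,q8,q9,q10}.
On input 0, block {q0,q2,q3,q4,q5,q6,q8,q9,q10} splits into {q0,q2,q3,q5,q6,q8,q10} and {q4,q9}.
Refine {q0,q2,q3,q5,q6,q8,q10} on symbol 0: members go to different blocks, giving {q2,q3,q5,q8} and {q0,q6,q10}.
The partition is now stable with 4 blocks: {q1} | {q2,q3,q5,q8} | {q4,q9} | {q0,q6,q10}.

4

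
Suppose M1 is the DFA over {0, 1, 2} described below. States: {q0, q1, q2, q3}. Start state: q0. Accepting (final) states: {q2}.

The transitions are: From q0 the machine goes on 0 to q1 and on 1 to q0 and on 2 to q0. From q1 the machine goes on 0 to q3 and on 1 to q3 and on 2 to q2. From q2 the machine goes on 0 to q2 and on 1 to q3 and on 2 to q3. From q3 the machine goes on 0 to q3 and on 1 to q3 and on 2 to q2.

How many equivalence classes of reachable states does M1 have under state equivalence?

3

Start with accepting vs non-accepting: {q2} | {q0,q1,q3}.
Split {q0,q1,q3} by δ(·,2) → {q1,q3} and {q0}.
The partition is now stable with 3 blocks: {q2} | {q1,q3} | {q0}.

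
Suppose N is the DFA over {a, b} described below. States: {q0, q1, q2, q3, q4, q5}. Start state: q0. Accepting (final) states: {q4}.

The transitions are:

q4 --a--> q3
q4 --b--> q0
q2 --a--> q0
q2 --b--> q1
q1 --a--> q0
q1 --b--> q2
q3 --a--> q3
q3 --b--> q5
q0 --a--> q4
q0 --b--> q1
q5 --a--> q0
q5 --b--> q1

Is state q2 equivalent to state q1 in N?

P0 = {q4} | {q0,q1,q2,q3,q5}.
Refine {q0,q1,q2,q3,q5} on symbol a: members go to different blocks, giving {q1,q2,q3,q5} and {q0}.
Refine {q1,q2,q3,q5} on symbol a: members go to different blocks, giving {q1,q2,q5} and {q3}.
No further refinement is possible. Final partition (4 blocks): {q4} | {q1,q2,q5} | {q0} | {q3}.
q2 and q1 lie in the same block of the stable partition, so they are equivalent — no string distinguishes them.

Yes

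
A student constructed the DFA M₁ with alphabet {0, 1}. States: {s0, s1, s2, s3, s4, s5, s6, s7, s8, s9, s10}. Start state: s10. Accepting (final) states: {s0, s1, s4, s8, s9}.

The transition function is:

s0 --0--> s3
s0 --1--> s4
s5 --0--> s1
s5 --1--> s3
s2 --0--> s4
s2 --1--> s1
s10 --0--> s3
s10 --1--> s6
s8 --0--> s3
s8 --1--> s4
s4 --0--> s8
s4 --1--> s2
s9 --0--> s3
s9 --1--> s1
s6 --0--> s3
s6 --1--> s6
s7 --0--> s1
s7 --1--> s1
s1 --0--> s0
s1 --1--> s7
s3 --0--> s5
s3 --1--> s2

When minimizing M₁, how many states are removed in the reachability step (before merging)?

Starting at s10 and following transitions, the reachable set is {s0, s1, s2, s3, s4, s5, s6, s7, s8, s10}. That leaves s9 unreachable — 1 in total.

1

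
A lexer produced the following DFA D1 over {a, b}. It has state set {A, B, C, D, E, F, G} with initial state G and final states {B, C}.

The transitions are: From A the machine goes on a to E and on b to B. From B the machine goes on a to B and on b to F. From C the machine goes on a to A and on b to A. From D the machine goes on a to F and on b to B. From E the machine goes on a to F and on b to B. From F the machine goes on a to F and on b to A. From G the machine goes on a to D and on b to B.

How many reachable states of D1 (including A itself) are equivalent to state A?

2

First remove the unreachable states {C}; 6 states remain.
Initial partition by acceptance: {B} | {A,D,E,F,G}.
Refine {A,D,E,F,G} on symbol b: members go to different blocks, giving {A,D,E,G} and {F}.
On input a, block {A,D,E,G} splits into {A,G} and {D,E}.
No further refinement is possible. Final partition (4 blocks): {B} | {A,G} | {F} | {D,E}.
The equivalence class containing A is {A,G}, of size 2.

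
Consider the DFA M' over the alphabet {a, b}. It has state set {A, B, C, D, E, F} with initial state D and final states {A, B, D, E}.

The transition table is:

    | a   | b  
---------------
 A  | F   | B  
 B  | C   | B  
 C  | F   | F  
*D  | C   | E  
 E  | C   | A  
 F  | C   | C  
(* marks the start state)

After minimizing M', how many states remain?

Start with accepting vs non-accepting: {A,B,D,E} | {C,F}.
No further refinement is possible. Final partition (2 blocks): {A,B,D,E} | {C,F}.

2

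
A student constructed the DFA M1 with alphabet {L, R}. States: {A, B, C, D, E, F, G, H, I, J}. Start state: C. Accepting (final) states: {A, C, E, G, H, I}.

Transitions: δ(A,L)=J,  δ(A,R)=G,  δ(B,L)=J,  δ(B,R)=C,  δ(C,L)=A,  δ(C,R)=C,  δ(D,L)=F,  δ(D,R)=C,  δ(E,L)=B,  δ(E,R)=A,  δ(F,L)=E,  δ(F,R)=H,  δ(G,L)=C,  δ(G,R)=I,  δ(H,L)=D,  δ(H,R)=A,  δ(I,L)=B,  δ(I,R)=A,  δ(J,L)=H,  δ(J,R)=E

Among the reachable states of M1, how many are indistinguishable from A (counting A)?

1

All states are reachable from the start state.
P0 = {A,C,E,G,H,I} | {B,D,F,J}.
Split {A,C,E,G,H,I} by δ(·,L) → {A,E,H,I} and {C,G}.
Split {A,E,H,I} by δ(·,R) → {E,H,I} and {A}.
Split {B,D,F,J} by δ(·,L) → {B,D} and {F,J}.
On input L, block {C,G} splits into {C} and {G}.
No further refinement is possible. Final partition (6 blocks): {E,H,I} | {B,D} | {C} | {A} | {F,J} | {G}.
State A belongs to the block {A}, which has 1 states.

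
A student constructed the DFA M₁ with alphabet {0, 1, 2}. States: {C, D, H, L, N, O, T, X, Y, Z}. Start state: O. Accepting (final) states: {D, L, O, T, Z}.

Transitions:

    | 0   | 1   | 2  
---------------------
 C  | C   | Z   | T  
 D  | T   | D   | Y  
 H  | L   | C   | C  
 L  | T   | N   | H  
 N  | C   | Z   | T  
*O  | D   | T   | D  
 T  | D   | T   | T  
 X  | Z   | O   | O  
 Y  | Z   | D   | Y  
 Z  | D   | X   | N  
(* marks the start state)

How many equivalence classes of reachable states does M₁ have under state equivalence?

7

Reachable states from the start: {C,D,N,O,T,X,Y,Z}. Unreachable: {H,L} — drop them.
P0 = {D,O,T,Z} | {C,N,X,Y}.
On input 1, block {D,O,T,Z} splits into {D,O,T} and {Z}.
Split {D,O,T} by δ(·,2) → {O,T} and {D}.
On input 2, block {O,T} splits into {O} and {T}.
Refine {C,N,X,Y} on symbol 0: members go to different blocks, giving {C,N} and {X,Y}.
On input 1, block {X,Y} splits into {X} and {Y}.
The partition is now stable with 7 blocks: {O} | {C,N} | {Z} | {D} | {T} | {X} | {Y}.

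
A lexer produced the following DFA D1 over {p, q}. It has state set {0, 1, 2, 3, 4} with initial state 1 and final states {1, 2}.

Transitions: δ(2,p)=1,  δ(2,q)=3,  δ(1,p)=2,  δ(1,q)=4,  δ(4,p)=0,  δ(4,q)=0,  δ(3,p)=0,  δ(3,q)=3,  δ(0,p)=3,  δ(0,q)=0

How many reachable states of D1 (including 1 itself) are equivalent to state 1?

All states are reachable from the start state.
P0 = {1,2} | {0,3,4}.
Stable partition: {1,2} | {0,3,4} — 2 equivalence classes.
The equivalence class containing 1 is {1,2}, of size 2.

2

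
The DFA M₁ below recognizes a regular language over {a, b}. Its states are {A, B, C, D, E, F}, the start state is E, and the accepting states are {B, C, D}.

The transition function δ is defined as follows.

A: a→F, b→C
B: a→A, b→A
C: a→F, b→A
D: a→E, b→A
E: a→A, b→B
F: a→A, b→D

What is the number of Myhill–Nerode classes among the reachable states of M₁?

2

All states are reachable from the start state.
P0 = {B,C,D} | {A,E,F}.
The partition is now stable with 2 blocks: {B,C,D} | {A,E,F}.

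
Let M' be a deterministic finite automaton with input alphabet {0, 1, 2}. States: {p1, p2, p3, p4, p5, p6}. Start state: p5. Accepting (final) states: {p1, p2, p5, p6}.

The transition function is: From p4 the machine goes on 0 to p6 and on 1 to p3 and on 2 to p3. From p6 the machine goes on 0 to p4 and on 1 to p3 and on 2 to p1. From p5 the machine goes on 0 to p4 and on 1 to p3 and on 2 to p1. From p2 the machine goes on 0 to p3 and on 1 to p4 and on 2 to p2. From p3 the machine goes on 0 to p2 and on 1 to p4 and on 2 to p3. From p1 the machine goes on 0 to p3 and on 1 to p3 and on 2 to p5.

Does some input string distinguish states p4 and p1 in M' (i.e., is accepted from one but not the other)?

Yes

Every state is reachable, so we keep all 6.
Initial partition by acceptance: {p1,p2,p5,p6} | {p3,p4}.
No further refinement is possible. Final partition (2 blocks): {p1,p2,p5,p6} | {p3,p4}.
p4 and p1 end up in different blocks, so they are distinguishable. For instance, the string 'ε' is accepted from only p1.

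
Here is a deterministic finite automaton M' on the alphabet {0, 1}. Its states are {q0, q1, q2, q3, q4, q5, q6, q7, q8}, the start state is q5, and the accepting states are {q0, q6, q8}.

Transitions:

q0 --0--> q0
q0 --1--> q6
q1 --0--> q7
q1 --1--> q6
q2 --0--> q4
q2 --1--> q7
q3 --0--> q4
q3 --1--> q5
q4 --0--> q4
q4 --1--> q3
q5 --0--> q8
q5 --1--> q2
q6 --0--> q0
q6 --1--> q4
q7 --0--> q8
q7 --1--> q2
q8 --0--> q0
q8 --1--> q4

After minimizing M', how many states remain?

5

Reachable states from the start: {q0,q2,q3,q4,q5,q6,q7,q8}. Unreachable: {q1} — drop them.
Start with accepting vs non-accepting: {q0,q6,q8} | {q2,q3,q4,q5,q7}.
Refine {q0,q6,q8} on symbol 1: members go to different blocks, giving {q6,q8} and {q0}.
On input 0, block {q2,q3,q4,q5,q7} splits into {q2,q3,q4} and {q5,q7}.
Refine {q2,q3,q4} on symbol 1: members go to different blocks, giving {q2,q3} and {q4}.
The partition is now stable with 5 blocks: {q6,q8} | {q2,q3} | {q0} | {q5,q7} | {q4}.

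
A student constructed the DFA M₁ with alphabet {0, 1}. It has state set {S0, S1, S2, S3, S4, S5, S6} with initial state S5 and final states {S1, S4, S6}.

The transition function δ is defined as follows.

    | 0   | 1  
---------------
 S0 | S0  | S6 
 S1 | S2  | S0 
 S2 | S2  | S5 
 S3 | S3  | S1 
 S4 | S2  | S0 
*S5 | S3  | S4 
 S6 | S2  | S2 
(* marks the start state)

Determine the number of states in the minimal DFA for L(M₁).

Start with accepting vs non-accepting: {S1,S4,S6} | {S0,S2,S3,S5}.
Refine {S0,S2,S3,S5} on symbol 1: members go to different blocks, giving {S0,S3,S5} and {S2}.
On input 1, block {S1,S4,S6} splits into {S1,S4} and {S6}.
Split {S0,S3,S5} by δ(·,1) → {S3,S5} and {S0}.
The partition is now stable with 5 blocks: {S1,S4} | {S3,S5} | {S2} | {S6} | {S0}.

5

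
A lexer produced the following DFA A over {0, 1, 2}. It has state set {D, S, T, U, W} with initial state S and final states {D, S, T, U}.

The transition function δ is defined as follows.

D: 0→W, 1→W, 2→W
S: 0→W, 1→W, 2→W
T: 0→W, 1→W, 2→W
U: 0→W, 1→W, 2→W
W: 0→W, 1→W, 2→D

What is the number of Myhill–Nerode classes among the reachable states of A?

2

First remove the unreachable states {T,U}; 3 states remain.
Start with accepting vs non-accepting: {D,S} | {W}.
No further refinement is possible. Final partition (2 blocks): {D,S} | {W}.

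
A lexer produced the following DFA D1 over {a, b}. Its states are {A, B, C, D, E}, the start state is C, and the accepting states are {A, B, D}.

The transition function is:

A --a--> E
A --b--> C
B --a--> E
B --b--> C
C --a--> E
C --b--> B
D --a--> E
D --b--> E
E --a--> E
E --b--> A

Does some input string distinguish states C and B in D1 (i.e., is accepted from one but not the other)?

Yes

Reachable states from the start: {A,B,C,E}. Unreachable: {D} — drop them.
Start with accepting vs non-accepting: {A,B} | {C,E}.
No further refinement is possible. Final partition (2 blocks): {A,B} | {C,E}.
C and B end up in different blocks, so they are distinguishable. For instance, the string 'ε' is accepted from only B.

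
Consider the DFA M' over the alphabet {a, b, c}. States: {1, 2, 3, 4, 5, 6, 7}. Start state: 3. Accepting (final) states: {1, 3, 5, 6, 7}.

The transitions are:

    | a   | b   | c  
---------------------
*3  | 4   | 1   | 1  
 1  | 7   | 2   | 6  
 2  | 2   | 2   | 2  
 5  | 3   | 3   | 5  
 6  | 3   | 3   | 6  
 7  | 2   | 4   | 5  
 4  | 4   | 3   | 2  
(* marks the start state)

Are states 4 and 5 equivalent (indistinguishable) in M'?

No

Every state is reachable, so we keep all 7.
P0 = {1,3,5,6,7} | {2,4}.
On input a, block {1,3,5,6,7} splits into {1,5,6} and {3,7}.
On input b, block {1,5,6} splits into {5,6} and {1}.
On input b, block {2,4} splits into {2} and {4}.
Split {3,7} by δ(·,a) → {3} and {7}.
Stable partition: {5,6} | {2} | {3} | {1} | {4} | {7} — 6 equivalence classes.
4 and 5 end up in different blocks, so they are distinguishable. For instance, the string 'ε' is accepted from only 5.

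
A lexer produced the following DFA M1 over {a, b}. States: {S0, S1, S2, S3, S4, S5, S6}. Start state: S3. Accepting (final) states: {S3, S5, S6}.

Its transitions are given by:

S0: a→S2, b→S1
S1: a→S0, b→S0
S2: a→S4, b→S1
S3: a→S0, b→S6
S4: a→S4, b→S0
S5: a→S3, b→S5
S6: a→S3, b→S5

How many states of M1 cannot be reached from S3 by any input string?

Every one of the 7 states is reachable from S3.

0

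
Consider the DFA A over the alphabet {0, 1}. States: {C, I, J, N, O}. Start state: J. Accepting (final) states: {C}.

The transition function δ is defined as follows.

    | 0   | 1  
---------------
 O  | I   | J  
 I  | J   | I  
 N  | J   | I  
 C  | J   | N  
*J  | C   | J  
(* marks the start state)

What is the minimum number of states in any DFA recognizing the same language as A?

3

First remove the unreachable states {O}; 4 states remain.
Initial partition by acceptance: {C} | {I,J,N}.
Refine {I,J,N} on symbol 0: members go to different blocks, giving {I,N} and {J}.
No further refinement is possible. Final partition (3 blocks): {C} | {I,N} | {J}.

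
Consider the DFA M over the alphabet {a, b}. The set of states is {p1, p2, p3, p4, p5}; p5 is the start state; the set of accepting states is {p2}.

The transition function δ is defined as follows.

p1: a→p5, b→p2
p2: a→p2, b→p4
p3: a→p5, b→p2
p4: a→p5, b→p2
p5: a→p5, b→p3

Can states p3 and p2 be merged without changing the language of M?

No

States {p1} cannot be reached from the start state, so discard them.
Initial partition by acceptance: {p2} | {p3,p4,p5}.
Split {p3,p4,p5} by δ(·,b) → {p3,p4} and {p5}.
No further refinement is possible. Final partition (3 blocks): {p2} | {p3,p4} | {p5}.
p3 and p2 end up in different blocks, so they are distinguishable. For instance, the string 'ε' is accepted from only p2.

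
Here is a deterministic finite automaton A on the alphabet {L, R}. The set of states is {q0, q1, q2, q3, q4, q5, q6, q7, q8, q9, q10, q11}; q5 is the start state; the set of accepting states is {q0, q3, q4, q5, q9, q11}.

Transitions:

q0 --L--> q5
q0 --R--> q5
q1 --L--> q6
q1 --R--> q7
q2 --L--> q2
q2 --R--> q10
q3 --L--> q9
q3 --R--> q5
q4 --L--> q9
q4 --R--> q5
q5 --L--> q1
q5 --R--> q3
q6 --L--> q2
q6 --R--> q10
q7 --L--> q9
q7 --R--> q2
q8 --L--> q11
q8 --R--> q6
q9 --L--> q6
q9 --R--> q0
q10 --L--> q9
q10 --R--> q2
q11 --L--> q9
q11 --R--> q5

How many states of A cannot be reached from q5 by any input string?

Starting at q5 and following transitions, the reachable set is {q0, q1, q2, q3, q5, q6, q7, q9, q10}. That leaves q4, q8, q11 unreachable — 3 in total.

3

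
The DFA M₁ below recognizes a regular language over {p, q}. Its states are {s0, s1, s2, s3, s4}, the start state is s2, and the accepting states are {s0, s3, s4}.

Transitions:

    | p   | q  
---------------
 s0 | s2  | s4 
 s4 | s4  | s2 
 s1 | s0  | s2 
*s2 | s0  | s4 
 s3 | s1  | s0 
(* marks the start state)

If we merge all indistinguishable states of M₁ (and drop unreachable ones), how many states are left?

Reachable states from the start: {s0,s2,s4}. Unreachable: {s1,s3} — drop them.
P0 = {s0,s4} | {s2}.
Refine {s0,s4} on symbol p: members go to different blocks, giving {s0} and {s4}.
Stable partition: {s0} | {s2} | {s4} — 3 equivalence classes.

3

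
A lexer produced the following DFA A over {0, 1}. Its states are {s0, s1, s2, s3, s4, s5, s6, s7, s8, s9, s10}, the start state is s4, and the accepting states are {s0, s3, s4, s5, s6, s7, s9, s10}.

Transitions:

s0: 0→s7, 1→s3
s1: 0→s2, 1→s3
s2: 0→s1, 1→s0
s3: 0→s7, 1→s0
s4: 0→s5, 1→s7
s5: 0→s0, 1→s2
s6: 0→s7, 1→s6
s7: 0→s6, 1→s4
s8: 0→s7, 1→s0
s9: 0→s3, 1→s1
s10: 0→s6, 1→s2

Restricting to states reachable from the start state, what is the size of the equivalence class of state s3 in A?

3

Reachable states from the start: {s0,s1,s2,s3,s4,s5,s6,s7}. Unreachable: {s8,s9,s10} — drop them.
Initial partition by acceptance: {s0,s3,s4,s5,s6,s7} | {s1,s2}.
Split {s0,s3,s4,s5,s6,s7} by δ(·,1) → {s0,s3,s4,s6,s7} and {s5}.
Split {s0,s3,s4,s6,s7} by δ(·,0) → {s0,s3,s6,s7} and {s4}.
Refine {s0,s3,s6,s7} on symbol 1: members go to different blocks, giving {s0,s3,s6} and {s7}.
The partition is now stable with 5 blocks: {s0,s3,s6} | {s1,s2} | {s5} | {s4} | {s7}.
State s3 belongs to the block {s0,s3,s6}, which has 3 states.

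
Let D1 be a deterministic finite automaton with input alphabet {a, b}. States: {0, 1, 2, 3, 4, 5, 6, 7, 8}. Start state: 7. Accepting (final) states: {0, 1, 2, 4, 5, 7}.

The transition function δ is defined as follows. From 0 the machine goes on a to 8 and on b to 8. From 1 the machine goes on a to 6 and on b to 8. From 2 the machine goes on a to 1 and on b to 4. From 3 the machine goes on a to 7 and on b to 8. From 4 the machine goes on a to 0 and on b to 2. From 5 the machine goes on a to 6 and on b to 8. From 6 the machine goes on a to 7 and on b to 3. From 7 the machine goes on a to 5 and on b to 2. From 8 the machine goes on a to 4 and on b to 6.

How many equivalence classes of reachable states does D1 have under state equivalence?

3

All states are reachable from the start state.
Start with accepting vs non-accepting: {0,1,2,4,5,7} | {3,6,8}.
On input a, block {0,1,2,4,5,7} splits into {0,1,5} and {2,4,7}.
No further refinement is possible. Final partition (3 blocks): {0,1,5} | {3,6,8} | {2,4,7}.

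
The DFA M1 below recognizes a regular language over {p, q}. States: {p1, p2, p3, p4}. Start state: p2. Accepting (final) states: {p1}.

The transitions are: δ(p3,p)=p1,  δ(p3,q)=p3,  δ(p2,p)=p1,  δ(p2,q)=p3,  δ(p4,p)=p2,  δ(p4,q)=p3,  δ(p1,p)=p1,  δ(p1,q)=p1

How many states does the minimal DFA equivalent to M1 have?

2

First remove the unreachable states {p4}; 3 states remain.
Start with accepting vs non-accepting: {p1} | {p2,p3}.
The partition is now stable with 2 blocks: {p1} | {p2,p3}.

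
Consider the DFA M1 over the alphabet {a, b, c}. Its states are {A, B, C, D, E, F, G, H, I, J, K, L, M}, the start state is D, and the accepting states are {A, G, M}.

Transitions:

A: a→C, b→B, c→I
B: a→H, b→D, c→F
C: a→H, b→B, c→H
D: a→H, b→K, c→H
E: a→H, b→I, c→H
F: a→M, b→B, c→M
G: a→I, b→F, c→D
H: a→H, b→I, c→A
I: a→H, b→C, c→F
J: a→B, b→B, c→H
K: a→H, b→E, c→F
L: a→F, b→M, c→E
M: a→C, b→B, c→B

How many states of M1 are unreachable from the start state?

3

BFS from D reaches {A, B, C, D, E, F, H, I, K, M}; the 3 state(s) G, J, L are never visited.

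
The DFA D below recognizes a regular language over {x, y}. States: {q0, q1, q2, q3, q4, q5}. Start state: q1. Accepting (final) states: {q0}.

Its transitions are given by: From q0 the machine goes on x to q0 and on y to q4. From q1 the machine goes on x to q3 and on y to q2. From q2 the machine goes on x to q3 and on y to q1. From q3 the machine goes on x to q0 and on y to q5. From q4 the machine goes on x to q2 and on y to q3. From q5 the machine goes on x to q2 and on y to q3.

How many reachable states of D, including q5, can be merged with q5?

2

All states are reachable from the start state.
Initial partition by acceptance: {q0} | {q1,q2,q3,q4,q5}.
Refine {q1,q2,q3,q4,q5} on symbol x: members go to different blocks, giving {q1,q2,q4,q5} and {q3}.
Split {q1,q2,q4,q5} by δ(·,x) → {q1,q2} and {q4,q5}.
No further refinement is possible. Final partition (4 blocks): {q0} | {q1,q2} | {q3} | {q4,q5}.
State q5 belongs to the block {q4,q5}, which has 2 states.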